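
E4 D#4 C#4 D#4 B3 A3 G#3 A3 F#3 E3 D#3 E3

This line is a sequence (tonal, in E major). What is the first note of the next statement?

The 4-note cells begin on E4, B3, F#3 — each down a 4th from the last.
The next head, down a 4th from F#3, is C#3.

C#3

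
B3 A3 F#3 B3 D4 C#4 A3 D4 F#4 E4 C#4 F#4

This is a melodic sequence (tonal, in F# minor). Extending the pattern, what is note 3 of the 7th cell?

D5

With 4-note cells, note 3 of each statement runs F#3, A3, C#4.
Each moves up a 3rd. Continuing: E4 → G#4 → B4 → D5.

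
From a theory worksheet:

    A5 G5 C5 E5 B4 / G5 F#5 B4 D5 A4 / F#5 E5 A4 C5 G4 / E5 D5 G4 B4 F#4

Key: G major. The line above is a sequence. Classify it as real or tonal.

tonal

Every note is diatonic to G major.
Cell 1 has -2 semitones from note 1 to 2, but cell 2 has -1 — the interval quality changes while the contour stays the same, which is the hallmark of a tonal sequence.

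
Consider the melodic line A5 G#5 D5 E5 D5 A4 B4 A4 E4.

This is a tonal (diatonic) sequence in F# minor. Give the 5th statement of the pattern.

C#4 B3 F#3

Taking 3-note groups, the heads are A5, E5, B4: the pattern moves down a 4th.
Continuing the starts: F#4 → C#4.
From C#4 the diatonic shape gives C#4 B3 F#3.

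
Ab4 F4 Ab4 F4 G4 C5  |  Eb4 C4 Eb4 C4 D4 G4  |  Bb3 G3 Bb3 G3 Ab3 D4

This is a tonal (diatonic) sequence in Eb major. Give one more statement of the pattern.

F3 D3 F3 D3 Eb3 Ab3

Unit = 6 notes; the statements start on Ab4, Eb4, Bb3, moving down a 4th each time.
From F3 the diatonic shape gives F3 D3 F3 D3 Eb3 Ab3.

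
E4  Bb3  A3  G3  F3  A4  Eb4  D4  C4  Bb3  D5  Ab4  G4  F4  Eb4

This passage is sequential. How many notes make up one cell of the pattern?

5

15 notes total. Splitting into 3 groups of 5:
E4 Bb3 A3 G3 F3 | A4 Eb4 D4 C4 Bb3 | D5 Ab4 G4 F4 Eb4
Every group is a transposition up a 4th of the one before; no shorter unit works.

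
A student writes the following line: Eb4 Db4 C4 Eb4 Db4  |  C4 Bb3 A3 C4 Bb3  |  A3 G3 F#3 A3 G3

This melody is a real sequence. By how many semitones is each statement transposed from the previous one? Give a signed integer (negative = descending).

-3

Unit = 5 notes; the statements start on Eb4, C4, A3, moving down a 3rd each time.
Eb4 to C4 spans -3 semitones.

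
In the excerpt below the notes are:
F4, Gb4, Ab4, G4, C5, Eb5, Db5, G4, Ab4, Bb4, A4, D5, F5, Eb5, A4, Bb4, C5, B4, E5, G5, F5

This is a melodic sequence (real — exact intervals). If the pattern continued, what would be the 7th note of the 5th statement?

A5

The unit is 7 notes. Position-7 pitches of the 3 shown cells: Db5, Eb5, F5.
Carrying that up a 2nd forward: G5 → A5.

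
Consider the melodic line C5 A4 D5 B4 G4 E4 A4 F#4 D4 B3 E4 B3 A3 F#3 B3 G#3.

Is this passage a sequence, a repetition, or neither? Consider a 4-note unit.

Note 4 of cell 3 is B3; if this were a sequence it would be C#4. No unit length gives a consistent transposition pattern.

neither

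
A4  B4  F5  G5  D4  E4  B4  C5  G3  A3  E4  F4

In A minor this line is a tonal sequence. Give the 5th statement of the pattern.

Taking 4-note groups, the heads are A4, D4, G3: the pattern moves down a 5th.
Continuing the starts: C3 → F2.
So cell 5 is F2 G2 D3 E3.

F2 G2 D3 E3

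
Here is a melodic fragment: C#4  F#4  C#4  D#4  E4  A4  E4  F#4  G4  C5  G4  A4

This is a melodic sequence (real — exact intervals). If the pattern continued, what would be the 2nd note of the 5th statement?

Gb5

The unit is 4 notes. Position-2 pitches of the 3 shown cells: F#4, A4, C5.
Each moves up a 3rd. Continuing: Eb5 → Gb5.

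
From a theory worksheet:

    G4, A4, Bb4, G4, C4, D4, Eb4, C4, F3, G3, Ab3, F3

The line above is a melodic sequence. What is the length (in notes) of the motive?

4

Try groups of 4 (3 cells in 12 notes):
G4 A4 Bb4 G4 | C4 D4 Eb4 C4 | F3 G3 Ab3 F3
Every group is a transposition down a 5th of the one before; no shorter unit works.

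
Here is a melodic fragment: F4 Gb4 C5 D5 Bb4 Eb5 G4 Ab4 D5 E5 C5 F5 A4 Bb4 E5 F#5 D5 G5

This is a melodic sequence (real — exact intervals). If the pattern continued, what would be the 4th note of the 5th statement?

With 6-note cells, note 4 of each statement runs D5, E5, F#5.
Carrying that up a 2nd forward: G#5 → A#5.

A#5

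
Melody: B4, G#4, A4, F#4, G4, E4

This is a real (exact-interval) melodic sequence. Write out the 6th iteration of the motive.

With a 2-note motive the entries are B4, A4, G4, each down a 2nd from the previous.
Continuing the starts: F4 → Eb4 → Db4.
So cell 6 is Db4 Bb3.

Db4 Bb3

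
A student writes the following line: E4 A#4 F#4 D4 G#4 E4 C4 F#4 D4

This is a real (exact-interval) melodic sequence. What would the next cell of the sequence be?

Unit = 3 notes; the statements start on E4, D4, C4, moving down a 2nd each time.
Statement 4 starts on Bb3 and keeps the same exact contour: Bb3 E4 C4.

Bb3 E4 C4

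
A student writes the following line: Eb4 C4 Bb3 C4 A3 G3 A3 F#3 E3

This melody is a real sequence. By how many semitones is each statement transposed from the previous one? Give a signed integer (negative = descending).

The 3-note cells begin on Eb4, C4, A3 — each down a 3rd from the last.
Eb4 to C4 spans -3 semitones.

-3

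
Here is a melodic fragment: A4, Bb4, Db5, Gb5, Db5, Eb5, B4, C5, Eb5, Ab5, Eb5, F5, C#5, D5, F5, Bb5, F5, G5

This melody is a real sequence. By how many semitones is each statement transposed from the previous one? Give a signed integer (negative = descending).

2

Unit = 6 notes; the statements start on A4, B4, C#5, moving up a 2nd each time.
Counting half-steps from A4 to B4: 2.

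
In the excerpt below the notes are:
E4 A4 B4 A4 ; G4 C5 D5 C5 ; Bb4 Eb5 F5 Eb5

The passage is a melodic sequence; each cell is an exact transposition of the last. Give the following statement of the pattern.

Db5 Gb5 Ab5 Gb5

With a 4-note motive the entries are E4, G4, Bb4, each up a 3rd from the previous.
So cell 4 is Db5 Gb5 Ab5 Gb5.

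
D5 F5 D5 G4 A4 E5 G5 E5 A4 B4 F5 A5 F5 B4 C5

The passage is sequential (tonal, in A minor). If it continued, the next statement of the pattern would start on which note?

Unit = 5 notes; the statements start on D5, E5, F5, moving up a 2nd each time.
One more step up a 2nd gives G5.

G5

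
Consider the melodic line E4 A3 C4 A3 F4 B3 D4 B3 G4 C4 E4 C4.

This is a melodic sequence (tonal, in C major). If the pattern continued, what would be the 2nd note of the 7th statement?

G4

Grouping in 4s, the 2nd note of each cell is A3, B3, C4.
Carrying that up a 2nd forward: D4 → E4 → F4 → G4.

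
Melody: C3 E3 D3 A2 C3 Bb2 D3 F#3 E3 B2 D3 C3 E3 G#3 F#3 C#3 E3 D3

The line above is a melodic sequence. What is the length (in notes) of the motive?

6

Try groups of 6 (3 cells in 18 notes):
C3 E3 D3 A2 C3 Bb2 | D3 F#3 E3 B2 D3 C3 | E3 G#3 F#3 C#3 E3 D3
That's a consistent up a 2nd shift per cell, and no other grouping gives one.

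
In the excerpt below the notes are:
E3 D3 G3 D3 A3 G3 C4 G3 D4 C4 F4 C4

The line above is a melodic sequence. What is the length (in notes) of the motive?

There are 12 notes; a 4-note unit gives 3 cells:
E3 D3 G3 D3 | A3 G3 C4 G3 | D4 C4 F4 C4
Each cell is the previous one up a 4th — so the unit is 4 notes.

4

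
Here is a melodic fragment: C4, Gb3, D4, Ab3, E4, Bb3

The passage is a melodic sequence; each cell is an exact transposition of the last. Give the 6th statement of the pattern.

With a 2-note motive the entries are C4, D4, E4, each up a 2nd from the previous.
Continuing the starts: F#4 → G#4 → A#4.
Statement 6 starts on A#4 and keeps the same exact contour: A#4 E4.

A#4 E4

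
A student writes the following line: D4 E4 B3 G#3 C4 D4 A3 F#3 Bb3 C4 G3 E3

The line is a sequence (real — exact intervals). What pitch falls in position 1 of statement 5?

Gb3

The unit is 4 notes. Position-1 pitches of the 3 shown cells: D4, C4, Bb3.
Carrying that down a 2nd forward: Ab3 → Gb3.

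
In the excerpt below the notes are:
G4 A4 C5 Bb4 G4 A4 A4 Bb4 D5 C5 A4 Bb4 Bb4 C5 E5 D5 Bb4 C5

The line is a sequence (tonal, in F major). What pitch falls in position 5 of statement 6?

E5

With 6-note cells, note 5 of each statement runs G4, A4, Bb4.
Extending up a 2nd: C5 → D5 → E5.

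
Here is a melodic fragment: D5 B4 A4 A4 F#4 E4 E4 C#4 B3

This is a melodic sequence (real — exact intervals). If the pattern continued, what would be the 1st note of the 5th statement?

F#3

The unit is 3 notes. Position-1 pitches of the 3 shown cells: D5, A4, E4.
Extending down a 4th: B3 → F#3.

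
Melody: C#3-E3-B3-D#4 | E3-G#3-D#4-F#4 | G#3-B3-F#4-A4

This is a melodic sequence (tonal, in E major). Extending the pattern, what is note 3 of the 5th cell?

C#5

The unit is 4 notes. Position-3 pitches of the 3 shown cells: B3, D#4, F#4.
Carrying that up a 3rd forward: A4 → C#5.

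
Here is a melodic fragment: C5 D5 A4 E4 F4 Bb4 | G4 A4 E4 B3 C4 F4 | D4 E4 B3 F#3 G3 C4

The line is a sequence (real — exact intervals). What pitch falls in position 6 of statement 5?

D3

With 6-note cells, note 6 of each statement runs Bb4, F4, C4.
Each moves down a 4th. Continuing: G3 → D3.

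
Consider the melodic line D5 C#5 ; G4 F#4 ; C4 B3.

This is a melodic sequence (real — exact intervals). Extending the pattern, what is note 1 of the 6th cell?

With 2-note cells, note 1 of each statement runs D5, G4, C4.
Extending down a 5th: F3 → Bb2 → Eb2.

Eb2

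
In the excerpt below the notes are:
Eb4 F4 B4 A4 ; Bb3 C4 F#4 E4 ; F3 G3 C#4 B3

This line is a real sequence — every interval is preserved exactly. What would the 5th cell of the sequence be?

G2 A2 D#3 C#3

Taking 4-note groups, the heads are Eb4, Bb3, F3: the pattern moves down a 4th.
Extending down a 4th: C3 → G2.
So cell 5 is G2 A2 D#3 C#3.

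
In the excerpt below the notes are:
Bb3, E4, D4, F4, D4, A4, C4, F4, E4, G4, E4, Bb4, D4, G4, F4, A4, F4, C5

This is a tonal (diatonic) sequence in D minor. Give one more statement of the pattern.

E4 A4 G4 Bb4 G4 D5

With a 6-note motive the entries are Bb3, C4, D4, each up a 2nd from the previous.
From E4 the diatonic shape gives E4 A4 G4 Bb4 G4 D5.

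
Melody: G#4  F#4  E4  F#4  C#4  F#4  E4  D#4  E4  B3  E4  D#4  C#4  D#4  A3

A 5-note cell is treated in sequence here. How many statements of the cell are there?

15 notes in groups of 5 gives 15/5 = 3 statements.
Starts: G#4, F#4, E4 — each down a 2nd.

3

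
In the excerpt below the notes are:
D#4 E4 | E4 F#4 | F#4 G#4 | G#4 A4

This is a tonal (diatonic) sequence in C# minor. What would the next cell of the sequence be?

A4 B4

Unit = 2 notes; the statements start on D#4, E4, F#4, G#4, moving up a 2nd each time.
So cell 5 is A4 B4.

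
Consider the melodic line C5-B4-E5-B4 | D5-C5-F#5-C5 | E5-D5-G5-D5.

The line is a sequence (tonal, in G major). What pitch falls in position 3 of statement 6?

C6

The unit is 4 notes. Position-3 pitches of the 3 shown cells: E5, F#5, G5.
Extending up a 2nd: A5 → B5 → C6.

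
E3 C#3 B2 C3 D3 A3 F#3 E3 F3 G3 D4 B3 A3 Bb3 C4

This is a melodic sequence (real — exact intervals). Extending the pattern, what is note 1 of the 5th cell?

C5

The unit is 5 notes. Position-1 pitches of the 3 shown cells: E3, A3, D4.
Extending up a 4th: G4 → C5.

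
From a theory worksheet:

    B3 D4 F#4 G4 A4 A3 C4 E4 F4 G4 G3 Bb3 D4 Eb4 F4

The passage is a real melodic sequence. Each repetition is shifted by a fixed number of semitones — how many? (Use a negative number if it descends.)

-2

Taking 5-note groups, the heads are B3, A3, G3: the pattern moves down a 2nd.
B3 to A3 spans -2 semitones.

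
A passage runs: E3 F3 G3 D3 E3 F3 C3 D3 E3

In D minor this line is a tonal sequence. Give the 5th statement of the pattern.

A2 Bb2 C3

With a 3-note motive the entries are E3, D3, C3, each down a 2nd from the previous.
Continuing the starts: Bb2 → A2.
From A2 the diatonic shape gives A2 Bb2 C3.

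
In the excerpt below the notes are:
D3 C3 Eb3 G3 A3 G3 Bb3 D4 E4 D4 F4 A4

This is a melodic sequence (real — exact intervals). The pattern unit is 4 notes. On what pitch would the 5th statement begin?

F#5

The 4-note cells begin on D3, A3, E4 — each up a 5th from the last.
Continuing: B4 → F#5. Statement 5 starts on F#5.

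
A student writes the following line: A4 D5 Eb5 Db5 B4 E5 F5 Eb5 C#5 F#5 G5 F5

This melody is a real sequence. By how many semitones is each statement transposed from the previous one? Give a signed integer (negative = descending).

2

The 4-note cells begin on A4, B4, C#5 — each up a 2nd from the last.
A4 to B4 spans +2 semitones.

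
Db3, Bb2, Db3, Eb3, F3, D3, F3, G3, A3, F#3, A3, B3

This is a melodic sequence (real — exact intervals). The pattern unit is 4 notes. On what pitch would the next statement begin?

C#4

Unit = 4 notes; the statements start on Db3, F3, A3, moving up a 3rd each time.
The next head, up a 3rd from A3, is C#4.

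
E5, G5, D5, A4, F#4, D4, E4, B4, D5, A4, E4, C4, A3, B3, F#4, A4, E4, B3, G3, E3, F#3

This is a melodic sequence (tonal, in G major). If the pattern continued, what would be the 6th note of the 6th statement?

With 7-note cells, note 6 of each statement runs D4, A3, E3.
Extending down a 4th: B2 → F#2 → C2.

C2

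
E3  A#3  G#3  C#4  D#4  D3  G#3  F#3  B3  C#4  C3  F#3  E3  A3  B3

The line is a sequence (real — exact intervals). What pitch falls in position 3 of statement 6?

With 5-note cells, note 3 of each statement runs G#3, F#3, E3.
Carrying that down a 2nd forward: D3 → C3 → Bb2.

Bb2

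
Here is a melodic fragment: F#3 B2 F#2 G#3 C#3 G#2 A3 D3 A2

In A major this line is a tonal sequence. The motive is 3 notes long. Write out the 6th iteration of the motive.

D4 G#3 D3

The 3-note cells begin on F#3, G#3, A3 — each up a 2nd from the last.
Continuing the starts: B3 → C#4 → D4.
So cell 6 is D4 G#3 D3.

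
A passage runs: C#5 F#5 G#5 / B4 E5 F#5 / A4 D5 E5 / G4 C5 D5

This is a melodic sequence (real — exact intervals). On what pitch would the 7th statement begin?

The 3-note cells begin on C#5, B4, A4, G4 — each down a 2nd from the last.
Extending the heads down a 2nd: F4 → Eb4 → Db4.

Db4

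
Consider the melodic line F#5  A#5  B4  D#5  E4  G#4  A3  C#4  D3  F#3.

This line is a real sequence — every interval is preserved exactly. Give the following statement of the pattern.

G2 B2

Taking 2-note groups, the heads are F#5, B4, E4, A3, D3: the pattern moves down a 5th.
From G2 the exact shape gives G2 B2.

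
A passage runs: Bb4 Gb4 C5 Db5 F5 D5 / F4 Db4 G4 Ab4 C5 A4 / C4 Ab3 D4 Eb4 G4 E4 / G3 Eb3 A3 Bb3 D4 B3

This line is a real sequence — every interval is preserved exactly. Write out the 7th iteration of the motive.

E2 C2 F#2 G2 B2 G#2

The 6-note cells begin on Bb4, F4, C4, G3 — each down a 4th from the last.
Carrying on: D3 → A2 → E2.
From E2 the exact shape gives E2 C2 F#2 G2 B2 G#2.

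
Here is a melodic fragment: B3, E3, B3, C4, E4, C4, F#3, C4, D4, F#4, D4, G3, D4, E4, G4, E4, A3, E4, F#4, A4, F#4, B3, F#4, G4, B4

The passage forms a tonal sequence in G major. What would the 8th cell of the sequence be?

Unit = 5 notes; the statements start on B3, C4, D4, E4, F#4, moving up a 2nd each time.
Continuing the starts: G4 → A4 → B4.
Statement 8 starts on B4 and keeps the same diatonic contour: B4 E4 B4 C5 E5.

B4 E4 B4 C5 E5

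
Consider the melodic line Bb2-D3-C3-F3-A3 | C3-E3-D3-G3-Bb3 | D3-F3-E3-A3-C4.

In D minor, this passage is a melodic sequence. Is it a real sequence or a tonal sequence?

tonal

Every note is diatonic to D minor.
Cell 1 has +4 semitones from note 4 to 5, but cell 2 has +3 — the interval quality changes while the contour stays the same, which is the hallmark of a tonal sequence.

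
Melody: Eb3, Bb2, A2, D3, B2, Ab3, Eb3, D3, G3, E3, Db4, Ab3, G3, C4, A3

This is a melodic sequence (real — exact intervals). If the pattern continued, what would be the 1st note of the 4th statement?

Gb4

Grouping in 5s, the 1st note of each cell is Eb3, Ab3, Db4.
From Db4, up a 4th gives Gb4.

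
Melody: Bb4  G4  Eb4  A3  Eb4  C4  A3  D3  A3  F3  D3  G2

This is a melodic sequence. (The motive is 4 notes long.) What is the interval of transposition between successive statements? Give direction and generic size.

Unit = 4 notes; the statements start on Bb4, Eb4, A3, moving down a 5th each time.
Bb4 to Eb4 is down a 5th.

down a 5th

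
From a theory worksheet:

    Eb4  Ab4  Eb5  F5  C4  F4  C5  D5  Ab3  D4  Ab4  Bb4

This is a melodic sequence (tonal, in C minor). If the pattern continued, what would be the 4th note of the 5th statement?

Grouping in 4s, the 4th note of each cell is F5, D5, Bb4.
Carrying that down a 3rd forward: G4 → Eb4.

Eb4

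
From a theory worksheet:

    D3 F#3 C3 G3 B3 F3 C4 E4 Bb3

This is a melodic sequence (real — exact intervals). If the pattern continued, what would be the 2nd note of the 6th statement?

G5

With 3-note cells, note 2 of each statement runs F#3, B3, E4.
Each moves up a 4th. Continuing: A4 → D5 → G5.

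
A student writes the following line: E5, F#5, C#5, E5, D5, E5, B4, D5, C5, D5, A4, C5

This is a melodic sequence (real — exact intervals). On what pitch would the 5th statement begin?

Ab4

With a 4-note motive the entries are E5, D5, C5, each down a 2nd from the previous.
Continuing: Bb4 → Ab4. Statement 5 starts on Ab4.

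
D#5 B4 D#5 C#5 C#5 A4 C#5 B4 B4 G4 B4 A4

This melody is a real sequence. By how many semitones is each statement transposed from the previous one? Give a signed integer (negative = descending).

-2

Taking 4-note groups, the heads are D#5, C#5, B4: the pattern moves down a 2nd.
Counting half-steps from D#5 to C#5: -2.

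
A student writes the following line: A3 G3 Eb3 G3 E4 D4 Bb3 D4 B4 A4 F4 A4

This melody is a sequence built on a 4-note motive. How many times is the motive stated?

12 notes in groups of 4 gives 12/4 = 3 statements.
Starts: A3, E4, B4 — each up a 5th.

3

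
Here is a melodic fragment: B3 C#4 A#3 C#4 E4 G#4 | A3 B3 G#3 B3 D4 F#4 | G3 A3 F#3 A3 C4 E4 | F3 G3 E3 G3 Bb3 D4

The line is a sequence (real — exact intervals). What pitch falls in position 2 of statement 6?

Grouping in 6s, the 2nd note of each cell is C#4, B3, A3, G3.
Each moves down a 2nd. Continuing: F3 → Eb3.

Eb3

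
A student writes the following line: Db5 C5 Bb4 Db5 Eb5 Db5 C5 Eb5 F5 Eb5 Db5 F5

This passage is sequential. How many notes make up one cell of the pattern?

4

There are 12 notes; a 4-note unit gives 3 cells:
Db5 C5 Bb4 Db5 | Eb5 Db5 C5 Eb5 | F5 Eb5 Db5 F5
That's a consistent up a 2nd shift per cell, and no other grouping gives one.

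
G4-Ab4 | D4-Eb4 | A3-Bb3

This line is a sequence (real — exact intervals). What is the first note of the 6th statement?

F#2

With a 2-note motive the entries are G4, D4, A3, each down a 4th from the previous.
Extending the heads down a 4th: E3 → B2 → F#2.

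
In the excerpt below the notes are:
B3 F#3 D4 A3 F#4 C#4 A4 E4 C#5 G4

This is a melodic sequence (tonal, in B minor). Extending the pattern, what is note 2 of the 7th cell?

D5

Grouping in 2s, the 2nd note of each cell is F#3, A3, C#4, E4, G4.
Each moves up a 3rd. Continuing: B4 → D5.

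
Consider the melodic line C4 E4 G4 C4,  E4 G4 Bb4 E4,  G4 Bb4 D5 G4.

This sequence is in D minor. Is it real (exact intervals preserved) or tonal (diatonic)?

tonal

Every note is diatonic to D minor.
Cell 1 has +4 semitones from note 1 to 2, but cell 2 has +3 — the interval quality changes while the contour stays the same, which is the hallmark of a tonal sequence.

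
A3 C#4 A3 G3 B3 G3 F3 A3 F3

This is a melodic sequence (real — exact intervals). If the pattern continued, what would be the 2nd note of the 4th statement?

With 3-note cells, note 2 of each statement runs C#4, B3, A3.
Each moves down a 2nd; the next is G3.

G3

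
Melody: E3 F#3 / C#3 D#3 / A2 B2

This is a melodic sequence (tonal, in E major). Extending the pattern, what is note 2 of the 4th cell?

G#2

With 2-note cells, note 2 of each statement runs F#3, D#3, B2.
One more down a 3rd gives G#2.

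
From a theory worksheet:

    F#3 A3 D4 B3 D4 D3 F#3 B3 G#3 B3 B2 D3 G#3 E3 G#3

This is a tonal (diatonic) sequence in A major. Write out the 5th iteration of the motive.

E2 G#2 C#3 A2 C#3

Unit = 5 notes; the statements start on F#3, D3, B2, moving down a 3rd each time.
Continuing the starts: G#2 → E2.
Statement 5 starts on E2 and keeps the same diatonic contour: E2 G#2 C#3 A2 C#3.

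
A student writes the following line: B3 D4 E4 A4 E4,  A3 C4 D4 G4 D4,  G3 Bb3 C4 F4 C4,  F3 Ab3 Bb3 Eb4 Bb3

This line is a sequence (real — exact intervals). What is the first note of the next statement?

Eb3

Taking 5-note groups, the heads are B3, A3, G3, F3: the pattern moves down a 2nd.
One more step down a 2nd gives Eb3.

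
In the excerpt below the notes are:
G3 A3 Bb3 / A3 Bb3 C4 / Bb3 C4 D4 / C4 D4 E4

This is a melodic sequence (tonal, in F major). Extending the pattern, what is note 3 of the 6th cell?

G4

Grouping in 3s, the 3rd note of each cell is Bb3, C4, D4, E4.
Carrying that up a 2nd forward: F4 → G4.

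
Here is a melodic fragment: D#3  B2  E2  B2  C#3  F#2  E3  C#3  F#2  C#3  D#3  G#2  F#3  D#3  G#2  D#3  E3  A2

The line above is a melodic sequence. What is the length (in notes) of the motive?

There are 18 notes; a 6-note unit gives 3 cells:
D#3 B2 E2 B2 C#3 F#2 | E3 C#3 F#2 C#3 D#3 G#2 | F#3 D#3 G#2 D#3 E3 A2
Each cell is the previous one up a 2nd — so the unit is 6 notes.

6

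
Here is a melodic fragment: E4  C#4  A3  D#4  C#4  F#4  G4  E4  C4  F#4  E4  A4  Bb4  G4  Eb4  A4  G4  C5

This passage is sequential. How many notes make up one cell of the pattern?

18 notes total. Splitting into 3 groups of 6:
E4 C#4 A3 D#4 C#4 F#4 | G4 E4 C4 F#4 E4 A4 | Bb4 G4 Eb4 A4 G4 C5
Each cell is the previous one up a 3rd — so the unit is 6 notes.

6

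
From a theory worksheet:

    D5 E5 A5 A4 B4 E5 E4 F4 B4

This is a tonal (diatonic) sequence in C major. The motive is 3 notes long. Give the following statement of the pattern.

Taking 3-note groups, the heads are D5, A4, E4: the pattern moves down a 4th.
So cell 4 is B3 C4 F4.

B3 C4 F4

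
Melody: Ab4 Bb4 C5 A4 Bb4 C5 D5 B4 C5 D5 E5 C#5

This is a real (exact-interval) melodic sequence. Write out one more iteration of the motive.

D5 E5 F#5 D#5

The 4-note cells begin on Ab4, Bb4, C5 — each up a 2nd from the last.
From D5 the exact shape gives D5 E5 F#5 D#5.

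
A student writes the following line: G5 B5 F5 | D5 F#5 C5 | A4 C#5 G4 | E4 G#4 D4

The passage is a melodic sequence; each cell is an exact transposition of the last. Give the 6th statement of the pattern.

Taking 3-note groups, the heads are G5, D5, A4, E4: the pattern moves down a 4th.
Extending down a 4th: B3 → F#3.
So cell 6 is F#3 A#3 E3.

F#3 A#3 E3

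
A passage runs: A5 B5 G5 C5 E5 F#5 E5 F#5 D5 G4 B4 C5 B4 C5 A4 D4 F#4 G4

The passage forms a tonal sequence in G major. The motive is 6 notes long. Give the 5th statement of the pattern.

C4 D4 B3 E3 G3 A3

Taking 6-note groups, the heads are A5, E5, B4: the pattern moves down a 4th.
Carrying on: F#4 → C4.
So cell 5 is C4 D4 B3 E3 G3 A3.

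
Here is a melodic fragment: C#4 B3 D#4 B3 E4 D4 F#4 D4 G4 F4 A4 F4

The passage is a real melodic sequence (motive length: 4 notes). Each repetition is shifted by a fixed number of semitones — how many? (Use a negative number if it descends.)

3

Unit = 4 notes; the statements start on C#4, E4, G4, moving up a 3rd each time.
C#4 to E4 spans +3 semitones.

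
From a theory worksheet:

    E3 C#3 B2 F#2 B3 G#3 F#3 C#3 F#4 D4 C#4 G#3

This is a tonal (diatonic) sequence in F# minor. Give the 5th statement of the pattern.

With a 4-note motive the entries are E3, B3, F#4, each up a 5th from the previous.
Carrying on: C#5 → G#5.
From G#5 the diatonic shape gives G#5 E5 D5 A4.

G#5 E5 D5 A4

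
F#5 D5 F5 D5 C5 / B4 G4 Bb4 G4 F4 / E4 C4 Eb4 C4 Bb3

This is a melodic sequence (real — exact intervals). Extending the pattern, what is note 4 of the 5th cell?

With 5-note cells, note 4 of each statement runs D5, G4, C4.
Extending down a 5th: F3 → Bb2.

Bb2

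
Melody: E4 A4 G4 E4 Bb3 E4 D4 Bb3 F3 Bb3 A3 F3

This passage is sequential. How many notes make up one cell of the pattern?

There are 12 notes; a 4-note unit gives 3 cells:
E4 A4 G4 E4 | Bb3 E4 D4 Bb3 | F3 Bb3 A3 F3
Every group is a transposition down a 4th of the one before; no shorter unit works.

4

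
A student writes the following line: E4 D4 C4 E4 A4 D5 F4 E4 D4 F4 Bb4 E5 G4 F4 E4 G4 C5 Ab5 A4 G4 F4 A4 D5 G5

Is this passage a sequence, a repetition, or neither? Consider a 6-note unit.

Note 6 of cell 3 is Ab5; if this were a sequence it would be F5. No unit length gives a consistent transposition pattern.

neither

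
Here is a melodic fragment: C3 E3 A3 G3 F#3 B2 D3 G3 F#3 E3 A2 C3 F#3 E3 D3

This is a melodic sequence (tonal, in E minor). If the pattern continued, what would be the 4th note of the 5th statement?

Grouping in 5s, the 4th note of each cell is G3, F#3, E3.
Each moves down a 2nd. Continuing: D3 → C3.

C3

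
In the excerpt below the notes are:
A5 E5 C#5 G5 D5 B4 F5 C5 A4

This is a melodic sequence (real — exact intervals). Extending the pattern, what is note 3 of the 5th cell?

With 3-note cells, note 3 of each statement runs C#5, B4, A4.
Carrying that down a 2nd forward: G4 → F4.

F4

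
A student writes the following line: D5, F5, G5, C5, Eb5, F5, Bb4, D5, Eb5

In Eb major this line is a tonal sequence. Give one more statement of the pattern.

Unit = 3 notes; the statements start on D5, C5, Bb4, moving down a 2nd each time.
Statement 4 starts on Ab4 and keeps the same diatonic contour: Ab4 C5 D5.

Ab4 C5 D5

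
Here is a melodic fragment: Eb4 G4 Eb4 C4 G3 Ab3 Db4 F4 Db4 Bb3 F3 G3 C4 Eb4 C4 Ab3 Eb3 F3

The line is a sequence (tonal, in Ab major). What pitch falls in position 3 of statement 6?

Grouping in 6s, the 3rd note of each cell is Eb4, Db4, C4.
Each moves down a 2nd. Continuing: Bb3 → Ab3 → G3.

G3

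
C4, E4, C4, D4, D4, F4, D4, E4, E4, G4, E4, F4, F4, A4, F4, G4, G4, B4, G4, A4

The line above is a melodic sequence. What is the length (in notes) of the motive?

20 notes total. Splitting into 5 groups of 4:
C4 E4 C4 D4 | D4 F4 D4 E4 | E4 G4 E4 F4 | F4 A4 F4 G4 | G4 B4 G4 A4
Each cell is the previous one up a 2nd — so the unit is 4 notes.

4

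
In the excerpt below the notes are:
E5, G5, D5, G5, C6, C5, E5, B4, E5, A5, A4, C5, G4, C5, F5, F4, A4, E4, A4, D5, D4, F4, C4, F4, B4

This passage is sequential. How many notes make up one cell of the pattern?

There are 25 notes; a 5-note unit gives 5 cells:
E5 G5 D5 G5 C6 | C5 E5 B4 E5 A5 | A4 C5 G4 C5 F5 | F4 A4 E4 A4 D5 | D4 F4 C4 F4 B4
Every group is a transposition down a 3rd of the one before; no shorter unit works.

5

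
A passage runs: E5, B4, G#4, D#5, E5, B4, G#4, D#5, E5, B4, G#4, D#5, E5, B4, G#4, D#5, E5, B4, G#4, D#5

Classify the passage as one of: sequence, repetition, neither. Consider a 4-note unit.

Each 4-note cell is identical (E5 B4 G#4 D#5), restated at the same pitch.

repetition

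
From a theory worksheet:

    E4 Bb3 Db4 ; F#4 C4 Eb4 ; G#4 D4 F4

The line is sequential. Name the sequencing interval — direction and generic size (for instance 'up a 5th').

up a 2nd

With a 3-note motive the entries are E4, F#4, G#4, each up a 2nd from the previous.
E4 to F#4 is up a 2nd.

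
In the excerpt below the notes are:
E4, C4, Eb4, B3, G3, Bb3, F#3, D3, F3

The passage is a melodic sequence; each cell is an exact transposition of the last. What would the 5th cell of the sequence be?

G#2 E2 G2

Unit = 3 notes; the statements start on E4, B3, F#3, moving down a 4th each time.
Extending down a 4th: C#3 → G#2.
So cell 5 is G#2 E2 G2.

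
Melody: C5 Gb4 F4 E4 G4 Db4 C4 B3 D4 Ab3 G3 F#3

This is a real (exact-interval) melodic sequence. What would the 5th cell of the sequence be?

E3 Bb2 A2 G#2

The 4-note cells begin on C5, G4, D4 — each down a 4th from the last.
Continuing the starts: A3 → E3.
So cell 5 is E3 Bb2 A2 G#2.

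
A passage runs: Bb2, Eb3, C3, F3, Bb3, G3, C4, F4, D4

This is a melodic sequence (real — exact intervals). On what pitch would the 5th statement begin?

Taking 3-note groups, the heads are Bb2, F3, C4: the pattern moves up a 5th.
Continuing: G4 → D5. Statement 5 starts on D5.

D5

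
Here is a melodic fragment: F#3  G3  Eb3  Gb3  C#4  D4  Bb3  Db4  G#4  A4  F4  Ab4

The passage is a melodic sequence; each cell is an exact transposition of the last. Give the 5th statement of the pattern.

With a 4-note motive the entries are F#3, C#4, G#4, each up a 5th from the previous.
Extending up a 5th: D#5 → A#5.
So cell 5 is A#5 B5 G5 Bb5.

A#5 B5 G5 Bb5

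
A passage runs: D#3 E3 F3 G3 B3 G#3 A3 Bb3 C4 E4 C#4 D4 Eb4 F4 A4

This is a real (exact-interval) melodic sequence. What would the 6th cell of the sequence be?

Taking 5-note groups, the heads are D#3, G#3, C#4: the pattern moves up a 4th.
Extending up a 4th: F#4 → B4 → E5.
So cell 6 is E5 F5 Gb5 Ab5 C6.

E5 F5 Gb5 Ab5 C6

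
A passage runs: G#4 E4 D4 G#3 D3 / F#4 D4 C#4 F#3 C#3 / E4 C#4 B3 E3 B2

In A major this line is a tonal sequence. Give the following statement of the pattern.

Taking 5-note groups, the heads are G#4, F#4, E4: the pattern moves down a 2nd.
From D4 the diatonic shape gives D4 B3 A3 D3 A2.

D4 B3 A3 D3 A2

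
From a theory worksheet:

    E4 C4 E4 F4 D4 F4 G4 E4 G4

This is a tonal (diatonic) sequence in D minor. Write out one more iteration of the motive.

Unit = 3 notes; the statements start on E4, F4, G4, moving up a 2nd each time.
So cell 4 is A4 F4 A4.

A4 F4 A4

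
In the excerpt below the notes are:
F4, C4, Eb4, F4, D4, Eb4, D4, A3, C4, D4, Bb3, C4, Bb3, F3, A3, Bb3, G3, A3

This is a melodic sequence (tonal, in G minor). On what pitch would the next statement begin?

With a 6-note motive the entries are F4, D4, Bb3, each down a 3rd from the previous.
One more step down a 3rd gives G3.

G3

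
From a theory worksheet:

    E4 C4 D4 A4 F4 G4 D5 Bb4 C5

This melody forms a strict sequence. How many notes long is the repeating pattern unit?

3

There are 9 notes; a 3-note unit gives 3 cells:
E4 C4 D4 | A4 F4 G4 | D5 Bb4 C5
Every group is a transposition up a 4th of the one before; no shorter unit works.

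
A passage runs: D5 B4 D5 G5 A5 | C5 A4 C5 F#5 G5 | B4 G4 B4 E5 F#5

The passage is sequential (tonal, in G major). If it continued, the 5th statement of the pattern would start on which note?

G4

The 5-note cells begin on D5, C5, B4 — each down a 2nd from the last.
Continuing: A4 → G4. Statement 5 starts on G4.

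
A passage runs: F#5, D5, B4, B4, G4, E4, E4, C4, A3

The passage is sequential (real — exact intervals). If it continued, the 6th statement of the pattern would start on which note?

G2

The 3-note cells begin on F#5, B4, E4 — each down a 5th from the last.
Continuing: A3 → D3 → G2. Statement 6 starts on G2.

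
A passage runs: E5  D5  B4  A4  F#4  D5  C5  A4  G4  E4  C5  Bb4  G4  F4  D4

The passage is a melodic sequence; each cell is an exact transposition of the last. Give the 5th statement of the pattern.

Ab4 Gb4 Eb4 Db4 Bb3

Taking 5-note groups, the heads are E5, D5, C5: the pattern moves down a 2nd.
Extending down a 2nd: Bb4 → Ab4.
From Ab4 the exact shape gives Ab4 Gb4 Eb4 Db4 Bb3.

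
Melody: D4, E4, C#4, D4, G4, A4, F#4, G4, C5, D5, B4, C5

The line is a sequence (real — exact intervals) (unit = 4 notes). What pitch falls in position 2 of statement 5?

C6

Grouping in 4s, the 2nd note of each cell is E4, A4, D5.
Carrying that up a 4th forward: G5 → C6.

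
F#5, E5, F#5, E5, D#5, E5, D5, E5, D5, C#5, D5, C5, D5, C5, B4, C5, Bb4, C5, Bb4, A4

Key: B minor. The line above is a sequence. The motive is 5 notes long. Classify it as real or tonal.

real

Each cell has the same semitone pattern (-2, 2, -2, -1) — intervals are preserved exactly.
And D#5 lies outside B minor, so the sequence is real rather than tonal.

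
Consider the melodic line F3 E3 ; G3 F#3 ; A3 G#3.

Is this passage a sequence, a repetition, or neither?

Each 2-note cell is the previous one transposed up a 2nd.

sequence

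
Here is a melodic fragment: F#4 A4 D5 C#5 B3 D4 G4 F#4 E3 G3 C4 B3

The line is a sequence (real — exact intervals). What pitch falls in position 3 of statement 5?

Bb2

With 4-note cells, note 3 of each statement runs D5, G4, C4.
Extending down a 5th: F3 → Bb2.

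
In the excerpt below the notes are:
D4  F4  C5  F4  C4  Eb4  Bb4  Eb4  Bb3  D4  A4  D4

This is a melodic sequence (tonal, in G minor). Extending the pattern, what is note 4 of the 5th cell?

Bb3

Grouping in 4s, the 4th note of each cell is F4, Eb4, D4.
Extending down a 2nd: C4 → Bb3.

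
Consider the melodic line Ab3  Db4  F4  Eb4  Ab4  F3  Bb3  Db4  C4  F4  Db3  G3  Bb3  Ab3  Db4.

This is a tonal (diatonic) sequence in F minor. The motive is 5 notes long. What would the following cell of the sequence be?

With a 5-note motive the entries are Ab3, F3, Db3, each down a 3rd from the previous.
So cell 4 is Bb2 Eb3 G3 F3 Bb3.

Bb2 Eb3 G3 F3 Bb3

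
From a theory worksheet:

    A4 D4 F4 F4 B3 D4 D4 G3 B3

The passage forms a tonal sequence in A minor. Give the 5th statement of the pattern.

The 3-note cells begin on A4, F4, D4 — each down a 3rd from the last.
Continuing the starts: B3 → G3.
So cell 5 is G3 C3 E3.

G3 C3 E3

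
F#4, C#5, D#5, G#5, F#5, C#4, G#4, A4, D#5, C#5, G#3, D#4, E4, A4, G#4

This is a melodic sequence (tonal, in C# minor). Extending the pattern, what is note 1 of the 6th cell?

E2

The unit is 5 notes. Position-1 pitches of the 3 shown cells: F#4, C#4, G#3.
Carrying that down a 4th forward: D#3 → A2 → E2.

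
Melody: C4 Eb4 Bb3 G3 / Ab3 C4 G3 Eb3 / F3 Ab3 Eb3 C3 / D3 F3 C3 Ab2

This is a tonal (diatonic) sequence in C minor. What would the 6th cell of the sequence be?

Unit = 4 notes; the statements start on C4, Ab3, F3, D3, moving down a 3rd each time.
Continuing the starts: Bb2 → G2.
From G2 the diatonic shape gives G2 Bb2 F2 D2.

G2 Bb2 F2 D2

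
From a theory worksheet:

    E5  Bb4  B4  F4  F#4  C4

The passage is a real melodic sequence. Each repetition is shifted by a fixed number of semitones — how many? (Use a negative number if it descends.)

-5

With a 2-note motive the entries are E5, B4, F#4, each down a 4th from the previous.
E5 to B4 spans -5 semitones.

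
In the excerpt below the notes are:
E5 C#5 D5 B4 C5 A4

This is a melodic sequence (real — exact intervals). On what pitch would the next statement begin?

Bb4

Unit = 2 notes; the statements start on E5, D5, C5, moving down a 2nd each time.
The next head, down a 2nd from C5, is Bb4.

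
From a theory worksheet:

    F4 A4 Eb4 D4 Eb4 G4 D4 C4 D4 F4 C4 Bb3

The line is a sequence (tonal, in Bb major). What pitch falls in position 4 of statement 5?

With 4-note cells, note 4 of each statement runs D4, C4, Bb3.
Each moves down a 2nd. Continuing: A3 → G3.

G3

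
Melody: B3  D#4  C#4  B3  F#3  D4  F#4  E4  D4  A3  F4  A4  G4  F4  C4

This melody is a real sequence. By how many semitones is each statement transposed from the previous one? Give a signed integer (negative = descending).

3

Unit = 5 notes; the statements start on B3, D4, F4, moving up a 3rd each time.
B3 to D4 spans +3 semitones.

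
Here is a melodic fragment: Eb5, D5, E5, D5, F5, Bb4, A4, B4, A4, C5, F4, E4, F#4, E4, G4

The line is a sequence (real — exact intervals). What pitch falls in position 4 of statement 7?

With 5-note cells, note 4 of each statement runs D5, A4, E4.
Extending down a 4th: B3 → F#3 → C#3 → G#2.

G#2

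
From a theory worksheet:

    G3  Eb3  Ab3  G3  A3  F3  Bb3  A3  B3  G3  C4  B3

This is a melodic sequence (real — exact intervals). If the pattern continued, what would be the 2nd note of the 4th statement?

A3

With 4-note cells, note 2 of each statement runs Eb3, F3, G3.
One more up a 2nd gives A3.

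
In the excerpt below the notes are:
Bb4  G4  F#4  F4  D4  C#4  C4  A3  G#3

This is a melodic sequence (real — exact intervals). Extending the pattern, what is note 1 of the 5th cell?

D3

With 3-note cells, note 1 of each statement runs Bb4, F4, C4.
Carrying that down a 4th forward: G3 → D3.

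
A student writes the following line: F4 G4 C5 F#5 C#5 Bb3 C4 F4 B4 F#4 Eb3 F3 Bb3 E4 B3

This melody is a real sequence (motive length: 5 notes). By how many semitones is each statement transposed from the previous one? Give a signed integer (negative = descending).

The 5-note cells begin on F4, Bb3, Eb3 — each down a 5th from the last.
Counting half-steps from F4 to Bb3: -7.

-7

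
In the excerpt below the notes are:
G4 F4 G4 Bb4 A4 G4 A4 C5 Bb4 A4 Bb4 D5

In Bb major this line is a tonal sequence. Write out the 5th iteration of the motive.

D5 C5 D5 F5

Unit = 4 notes; the statements start on G4, A4, Bb4, moving up a 2nd each time.
Continuing the starts: C5 → D5.
Statement 5 starts on D5 and keeps the same diatonic contour: D5 C5 D5 F5.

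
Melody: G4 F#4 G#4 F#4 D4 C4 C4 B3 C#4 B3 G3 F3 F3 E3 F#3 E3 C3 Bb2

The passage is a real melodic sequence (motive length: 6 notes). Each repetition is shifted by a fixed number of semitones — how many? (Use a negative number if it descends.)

-7

With a 6-note motive the entries are G4, C4, F3, each down a 5th from the previous.
G4 to C4 spans -7 semitones.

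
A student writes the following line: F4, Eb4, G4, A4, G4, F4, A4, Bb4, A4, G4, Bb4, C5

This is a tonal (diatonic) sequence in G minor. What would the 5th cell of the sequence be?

Unit = 4 notes; the statements start on F4, G4, A4, moving up a 2nd each time.
Extending up a 2nd: Bb4 → C5.
So cell 5 is C5 Bb4 D5 Eb5.

C5 Bb4 D5 Eb5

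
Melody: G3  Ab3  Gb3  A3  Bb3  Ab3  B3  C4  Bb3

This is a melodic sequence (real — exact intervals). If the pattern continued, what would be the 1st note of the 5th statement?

D#4

With 3-note cells, note 1 of each statement runs G3, A3, B3.
Carrying that up a 2nd forward: C#4 → D#4.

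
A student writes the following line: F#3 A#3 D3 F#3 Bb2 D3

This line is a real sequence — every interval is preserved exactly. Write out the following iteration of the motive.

The 2-note cells begin on F#3, D3, Bb2 — each down a 3rd from the last.
From Gb2 the exact shape gives Gb2 Bb2.

Gb2 Bb2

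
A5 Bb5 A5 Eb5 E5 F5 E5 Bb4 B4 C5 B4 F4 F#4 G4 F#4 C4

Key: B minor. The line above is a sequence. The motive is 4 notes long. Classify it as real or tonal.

Each cell has the same semitone pattern (1, -1, -6) — intervals are preserved exactly.
And Bb5 lies outside B minor, so the sequence is real rather than tonal.

real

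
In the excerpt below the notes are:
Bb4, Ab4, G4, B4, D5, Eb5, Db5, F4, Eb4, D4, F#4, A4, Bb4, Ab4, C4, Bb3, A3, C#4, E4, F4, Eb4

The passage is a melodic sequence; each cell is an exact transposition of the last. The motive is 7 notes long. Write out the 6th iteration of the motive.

A2 G2 F#2 A#2 C#3 D3 C3

Unit = 7 notes; the statements start on Bb4, F4, C4, moving down a 4th each time.
Continuing the starts: G3 → D3 → A2.
From A2 the exact shape gives A2 G2 F#2 A#2 C#3 D3 C3.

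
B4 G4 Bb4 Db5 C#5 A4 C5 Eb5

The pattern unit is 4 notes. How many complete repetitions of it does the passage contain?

2

8 notes in groups of 4 gives 8/4 = 2 statements.
Starts: B4, C#5 — each up a 2nd.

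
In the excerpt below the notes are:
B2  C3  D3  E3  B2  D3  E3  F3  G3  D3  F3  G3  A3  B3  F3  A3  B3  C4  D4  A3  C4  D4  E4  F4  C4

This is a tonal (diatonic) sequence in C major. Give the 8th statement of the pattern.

B4 C5 D5 E5 B4

Unit = 5 notes; the statements start on B2, D3, F3, A3, C4, moving up a 3rd each time.
Extending up a 3rd: E4 → G4 → B4.
So cell 8 is B4 C5 D5 E5 B4.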